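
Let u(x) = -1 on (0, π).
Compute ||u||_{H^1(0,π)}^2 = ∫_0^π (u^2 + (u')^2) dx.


||u||_{H^1(0,π)}^2 = π

u'(x) = 0.
Expand u² and (u')² and integrate term by term on (0, π), using: for integers n ≥ 1, ∫_0^π sin²(nx) dx = ∫_0^π cos²(nx) dx = π/2; for n ≠ n', ∫_0^π sin(nx)sin(n'x) dx = ∫_0^π cos(nx)cos(n'x) dx = 0; and by product-to-sum, ∫_0^π sin(nx)cos(n'x) dx = ½∫_0^π [sin((n+n')x) + sin((n−n')x)] dx, which is 0 when n+n' is even and 2n/(n²−n'²) when n+n' is odd (it need not vanish on (0, π)). For the constant mode: ∫_0^π 1 dx = π, ∫_0^π cos(nx) dx = 0, ∫_0^π sin(nx) dx = (1−(−1)^n)/n.
  u² squared terms: (-1)²·∫1 dx = 1·π = π.
  So ∫_0^π u² dx = π.
  u' ≡ 0, so ∫_0^π (u')² dx = 0.
||u||_{H^1}^2 = (π) + (0) = π.


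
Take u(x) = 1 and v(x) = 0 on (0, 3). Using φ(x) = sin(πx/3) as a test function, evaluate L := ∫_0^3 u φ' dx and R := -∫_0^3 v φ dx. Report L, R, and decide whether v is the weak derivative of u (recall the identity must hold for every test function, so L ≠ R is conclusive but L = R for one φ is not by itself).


LHS = 0, RHS = 0. Yes, v = u' weakly.

u(x) = 1, classical derivative u'(x) = 0.
φ(x) = sin(πx/3), so φ'(x) = π*cos(π*x/3)/3.
Note φ(0) = φ(3) = 0, so the boundary term u·φ vanishes.
LHS = ∫_0^3 u(x) φ'(x) dx = ∫_0^3 (π*cos(π*x/3)/3) dx. Term by term:
  ∫_0^3 π*cos(π*x/3)/3 dx = 0.
So LHS = 0.
∫_0^3 v(x) φ(x) dx = ∫_0^3 (0) dx. Term by term:
  ∫_0^3 0 dx = 0.
So RHS = -∫_0^3 v(x) φ(x) dx = 0.
LHS = RHS, so the identity holds for this test φ.
Moreover u is smooth here and v(x) = u'(x) = 0 pointwise, so the identity holds for every test function. Hence v is the weak derivative of u.


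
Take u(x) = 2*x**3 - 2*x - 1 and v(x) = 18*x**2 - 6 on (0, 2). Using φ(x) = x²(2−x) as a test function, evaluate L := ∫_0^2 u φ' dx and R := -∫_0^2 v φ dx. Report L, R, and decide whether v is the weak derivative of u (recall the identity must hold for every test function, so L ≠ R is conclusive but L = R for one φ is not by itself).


LHS = -152/15, RHS = -152/5. No, v is not the weak derivative of u.

u(x) = 2*x**3 - 2*x - 1, classical derivative u'(x) = 6*x**2 - 2.
φ(x) = x²(2−x), so φ'(x) = x*(4 - 3*x).
Note φ(0) = φ(2) = 0, so the boundary term u·φ vanishes.
LHS = ∫_0^2 u(x) φ'(x) dx = ∫_0^2 (-6*x^5 + 8*x^4 + 6*x^3 - 5*x^2 - 4*x) dx. Term by term:
  ∫_0^2 -6*x^5 dx = -64;  ∫_0^2 8*x^4 dx = 256/5;  ∫_0^2 6*x^3 dx = 24;
  ∫_0^2 -5*x^2 dx = -40/3;  ∫_0^2 -4*x dx = -8.
Sum: -64 + 256/5 + 24 − 40/3 − 8 = -152/15.
So LHS = -152/15.
∫_0^2 v(x) φ(x) dx = ∫_0^2 (-18*x^5 + 36*x^4 + 6*x^3 - 12*x^2) dx. Term by term:
  ∫_0^2 -18*x^5 dx = -192;  ∫_0^2 36*x^4 dx = 1152/5;  ∫_0^2 6*x^3 dx = 24;
  ∫_0^2 -12*x^2 dx = -32.
Sum: -192 + 1152/5 + 24 − 32 = 152/5.
So RHS = -∫_0^2 v(x) φ(x) dx = -152/5.
LHS − RHS = 304/15 ≠ 0, so the identity fails.
(For a valid weak derivative the identity must hold for EVERY test function, in particular this one. The failure shows v is NOT the weak derivative of u.)
Correct weak derivative would be u'(x) = 6*x**2 - 2.


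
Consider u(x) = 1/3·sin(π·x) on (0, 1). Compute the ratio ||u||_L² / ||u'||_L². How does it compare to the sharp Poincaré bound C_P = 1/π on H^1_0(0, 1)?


||u||_L² / ||u'||_L² = 1/π = C_P.

u(x) = 1/3·sin(π·x), so u'(x) = π*cos(π*x)/3.
Writing u(x) = A·sin(kπx/L) with A = 1/3 and k = 1, use ∫_0^L sin²(kπx/L) dx = L/2 and ∫_0^L cos²(kπx/L) dx = L/2.
u² = 1/9·sin²(π·x) and (u')² = π^2/9·cos²(π·x), and each of sin², cos² integrates to L/2 = 1/2 over (0, 1).
∫_0^1 u² dx = 1/18, so ||u||_L² = sqrt(2)/6.
∫_0^1 (u')² dx = π^2/18, so ||u'||_L² = sqrt(2)*π/6.
Ratio ||u||_L² / ||u'||_L² = 1/π.
Sharp Poincaré constant on H^1_0(0, 1) is C_P = L/π = 1/π, achieved by sin(π·x).
This is the k = 1 eigenfunction (up to amplitude), so the ratio equals the sharp Poincaré constant exactly.


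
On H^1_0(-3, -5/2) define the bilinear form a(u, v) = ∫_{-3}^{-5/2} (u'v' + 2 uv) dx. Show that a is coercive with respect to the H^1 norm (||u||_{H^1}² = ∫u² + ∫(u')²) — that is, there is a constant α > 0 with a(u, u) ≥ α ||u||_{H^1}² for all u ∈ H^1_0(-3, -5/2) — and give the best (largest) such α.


α = 1

Coercivity of a(·,·) on H^1_0(-3, -5/2) means a(u, u) ≥ α ||u||_{H^1}² for every u ∈ H^1_0.
The interval has length L = 1/2, and Poincaré/coercivity depend only on L. Here a(u, u) = ∫(u')² + (2)·∫u².
Here c = 2 ≥ 1, so a(u,u) = ∫(u')² + c∫u² ≥ ∫(u')² + ∫u² = ||u||_{H^1}², i.e. α = 1 works. No larger α is possible: a(u,u) ≥ α||u||_{H^1}² means (1−α)∫(u')² ≥ (α−c)∫u², and for the modes u_n = sin(nπ(x−x₀)/L) (x₀ the left endpoint) one has ∫u_n²/∫(u_n')² = (L/(nπ))² → 0, so a(u_n,u_n)/||u_n||_{H^1}² → 1. Hence the optimal constant is α = 1.
Therefore α = 1.


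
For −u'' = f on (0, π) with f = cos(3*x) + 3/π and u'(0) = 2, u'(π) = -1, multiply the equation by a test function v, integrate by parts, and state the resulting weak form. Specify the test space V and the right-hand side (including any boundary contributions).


V = H^1(0, π) (v unrestricted at boundary; u is determined up to an additive constant); weak form: ∫_0^π u'v' dx = ∫_0^π (cos(3*x) + 3/π) v dx − v(π) − 2·v(0) for all v ∈ V.

Multiply both sides by a test function v and integrate from 0 to π:
  ∫_0^π −u''(x) v(x) dx = ∫_0^π f(x) v(x) dx.
Integrate the LHS by parts once:
  ∫_0^π −u'' v dx = −[u'(x) v(x)]_0^π + ∫_0^π u'(x) v'(x) dx.
Thus ∫_0^π u'(x) v'(x) dx = ∫_0^π f(x) v(x) dx + [u'(x) v(x)]_0^π.
Choose V so that boundary terms are either known or forced to vanish.
u has inhomogeneous Neumann u'(0) = 2, u'(π) = -1. [u' v]_0^π = (-1)·v(π) − (2)·v(0) = − v(π) − 2·v(0). Take V = H^1(0, π); boundary term becomes part of RHS.
Weak formulation: find u (satisfying any essential BC) such that ∫_0^π u'(x) v'(x) dx = ∫_0^π f v dx − v(π) − 2·v(0) for all v ∈ V (Neumann data are natural BCs: they enter the RHS as boundary terms).
Substituting f(x) = cos(3*x) + 3/π, the right-hand side is ∫_0^π (cos(3*x) + 3/π) v dx − v(π) − 2·v(0).
Compatibility check (pure Neumann): taking v ≡ 1 ∈ V gives 0 = ∫_0^π f dx + (-1) − (2), i.e. ∫_0^π f dx must equal u'(0) − u'(π) = 3. Indeed ∫_0^π (cos(3*x) + 3/π) dx = 3, so the data are compatible. The solution is then unique only up to an additive constant (fix it e.g. by requiring ∫_0^π u dx = 0).


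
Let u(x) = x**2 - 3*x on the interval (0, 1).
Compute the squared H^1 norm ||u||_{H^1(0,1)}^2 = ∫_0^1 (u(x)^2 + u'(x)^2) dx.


||u||_{H^1}^2 = 181/30

The H^1 norm (squared) on an interval (0, L) is
  ||u||_{H^1}^2 = ∫_0^L u(x)^2 dx + ∫_0^L u'(x)^2 dx.
Compute u'(x) = 2*x - 3.
Then u(x)^2 = x**4 - 6*x**3 + 9*x**2 and u'(x)^2 = 4*x**2 - 12*x + 9.
Integrate each monomial from 0 to 1 using ∫_0^1 c·x^n dx = c·1^(n+1)/(n+1):
  ∫_0^1 u(x)^2 dx = ∫_0^1 (x^4 - 6*x^3 + 9*x^2) dx. Term by term:
    ∫_0^1 x^4 dx = 1/5;  ∫_0^1 -6*x^3 dx = -3/2;  ∫_0^1 9*x^2 dx = 3.
  Sum: 1/5 − 3/2 + 3 = 17/10.
  ∫_0^1 u'(x)^2 dx = ∫_0^1 (4*x^2 - 12*x + 9) dx. Term by term:
    ∫_0^1 4*x^2 dx = 4/3;  ∫_0^1 -12*x dx = -6;  ∫_0^1 9 dx = 9.
  Sum: 4/3 − 6 + 9 = 13/3.
Adding: ||u||_{H^1}^2 = 17/10 + 13/3 = 181/30.


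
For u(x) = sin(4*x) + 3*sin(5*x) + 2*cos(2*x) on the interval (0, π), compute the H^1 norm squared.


||u||_{H^1(0,π)}^2 = 200/7 + 271*π/2

u'(x) = -4*sin(2*x) + 4*cos(4*x) + 15*cos(5*x).
Expand u² and (u')² and integrate term by term on (0, π), using: for integers n ≥ 1, ∫_0^π sin²(nx) dx = ∫_0^π cos²(nx) dx = π/2; for n ≠ n', ∫_0^π sin(nx)sin(n'x) dx = ∫_0^π cos(nx)cos(n'x) dx = 0; and by product-to-sum, ∫_0^π sin(nx)cos(n'x) dx = ½∫_0^π [sin((n+n')x) + sin((n−n')x)] dx, which is 0 when n+n' is even and 2n/(n²−n'²) when n+n' is odd (it need not vanish on (0, π)).
  u² squared terms: (2)²·∫cos(2x)² dx = 4·π/2 = 2*π;  (3)²·∫sin(5x)² dx = 9·π/2 = 9*π/2;  (1)²·∫sin(4x)² dx = 1·π/2 = π/2.
  u² cross terms: 2·(2)·(3)·∫cos(2x)·sin(5x) dx = 12·(10/21) = 40/7;  2·(2)·(1)·∫cos(2x)·sin(4x) dx = 4·(0) = 0;  2·(3)·(1)·∫sin(5x)·sin(4x) dx = 6·(0) = 0.
  So ∫_0^π u² dx = 2*π + 9*π/2 + π/2 + 40/7 + 0 + 0 = 40/7 + 7*π.
  (u')² squared terms: (-4)²·∫sin(2x)² dx = 16·π/2 = 8*π;  (4)²·∫cos(4x)² dx = 16·π/2 = 8*π;  (15)²·∫cos(5x)² dx = 225·π/2 = 225*π/2.
  (u')² cross terms: 2·(-4)·(4)·∫sin(2x)·cos(4x) dx = -32·(0) = 0;  2·(-4)·(15)·∫sin(2x)·cos(5x) dx = -120·(-4/21) = 160/7;  2·(4)·(15)·∫cos(4x)·cos(5x) dx = 120·(0) = 0.
  So ∫_0^π (u')² dx = 8*π + 8*π + 225*π/2 + 0 + 160/7 + 0 = 160/7 + 257*π/2.
||u||_{H^1}^2 = (40/7 + 7*π) + (160/7 + 257*π/2) = 200/7 + 271*π/2.


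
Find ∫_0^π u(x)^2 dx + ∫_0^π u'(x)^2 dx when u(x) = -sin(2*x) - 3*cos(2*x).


||u||_{H^1(0,π)}^2 = 25*π

u'(x) = 6*sin(2*x) - 2*cos(2*x).
Expand u² and (u')² and integrate term by term on (0, π), using: for integers n ≥ 1, ∫_0^π sin²(nx) dx = ∫_0^π cos²(nx) dx = π/2; for n ≠ n', ∫_0^π sin(nx)sin(n'x) dx = ∫_0^π cos(nx)cos(n'x) dx = 0; and by product-to-sum, ∫_0^π sin(nx)cos(n'x) dx = ½∫_0^π [sin((n+n')x) + sin((n−n')x)] dx, which is 0 when n+n' is even and 2n/(n²−n'²) when n+n' is odd (it need not vanish on (0, π)).
  u² squared terms: (-1)²·∫sin(2x)² dx = 1·π/2 = π/2;  (-3)²·∫cos(2x)² dx = 9·π/2 = 9*π/2.
  u² cross terms: 2·(-1)·(-3)·∫sin(2x)·cos(2x) dx = 6·(0) = 0.
  So ∫_0^π u² dx = π/2 + 9*π/2 + 0 = 5*π.
  (u')² squared terms: (-2)²·∫cos(2x)² dx = 4·π/2 = 2*π;  (6)²·∫sin(2x)² dx = 36·π/2 = 18*π.
  (u')² cross terms: 2·(-2)·(6)·∫cos(2x)·sin(2x) dx = -24·(0) = 0.
  So ∫_0^π (u')² dx = 2*π + 18*π + 0 = 20*π.
||u||_{H^1}^2 = (5*π) + (20*π) = 25*π.


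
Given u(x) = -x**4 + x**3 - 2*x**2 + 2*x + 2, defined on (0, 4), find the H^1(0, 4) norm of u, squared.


||u||_{H^1}^2 = 422368/9

The H^1 norm (squared) on an interval (0, L) is
  ||u||_{H^1}^2 = ∫_0^L u(x)^2 dx + ∫_0^L u'(x)^2 dx.
Compute u'(x) = -4*x**3 + 3*x**2 - 4*x + 2.
Then u(x)^2 = x**8 - 2*x**7 + 5*x**6 - 8*x**5 + 4*x**4 - 4*x**3 - 4*x**2 + 8*x + 4 and u'(x)^2 = 16*x**6 - 24*x**5 + 41*x**4 - 40*x**3 + 28*x**2 - 16*x + 4.
Integrate each monomial from 0 to 4 using ∫_0^4 c·x^n dx = c·4^(n+1)/(n+1):
  ∫_0^4 u(x)^2 dx = ∫_0^4 (x^8 - 2*x^7 + 5*x^6 - 8*x^5 + 4*x^4 - 4*x^3 - 4*x^2 + 8*x + 4) dx. Term by term:
    ∫_0^4 x^8 dx = 262144/9;  ∫_0^4 -2*x^7 dx = -16384;  ∫_0^4 5*x^6 dx = 81920/7;
    ∫_0^4 -8*x^5 dx = -16384/3;  ∫_0^4 4*x^4 dx = 4096/5;  ∫_0^4 -4*x^3 dx = -256;
    ∫_0^4 -4*x^2 dx = -256/3;  ∫_0^4 8*x dx = 64;  ∫_0^4 4 dx = 16.
  Sum: 262144/9 − 16384 + 81920/7 − 16384/3 + 4096/5 − 256 − 256/3 + 64 + 16 = 6155888/315.
  ∫_0^4 u'(x)^2 dx = ∫_0^4 (16*x^6 - 24*x^5 + 41*x^4 - 40*x^3 + 28*x^2 - 16*x + 4) dx. Term by term:
    ∫_0^4 16*x^6 dx = 262144/7;  ∫_0^4 -24*x^5 dx = -16384;  ∫_0^4 41*x^4 dx = 41984/5;
    ∫_0^4 -40*x^3 dx = -2560;  ∫_0^4 28*x^2 dx = 1792/3;  ∫_0^4 -16*x dx = -128;
    ∫_0^4 4 dx = 16.
  Sum: 262144/7 − 16384 + 41984/5 − 2560 + 1792/3 − 128 + 16 = 2875664/105.
Adding: ||u||_{H^1}^2 = 6155888/315 + 2875664/105 = 422368/9.


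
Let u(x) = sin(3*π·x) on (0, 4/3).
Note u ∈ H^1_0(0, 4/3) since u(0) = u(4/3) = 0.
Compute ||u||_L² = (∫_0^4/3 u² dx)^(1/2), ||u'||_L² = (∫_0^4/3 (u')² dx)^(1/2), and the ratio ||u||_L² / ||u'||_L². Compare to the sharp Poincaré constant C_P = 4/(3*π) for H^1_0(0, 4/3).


||u||_L² / ||u'||_L² = 1/(3*π) < C_P = 4/(3*π).

u(x) = sin(3*π·x), so u'(x) = 3*π*cos(3*π*x).
Writing u(x) = A·sin(kπx/L) with A = 1 and k = 4, use ∫_0^L sin²(kπx/L) dx = L/2 and ∫_0^L cos²(kπx/L) dx = L/2.
u² = 1·sin²(3*π·x) and (u')² = 9*π^2·cos²(3*π·x), and each of sin², cos² integrates to L/2 = 2/3 over (0, 4/3).
∫_0^4/3 u² dx = 2/3, so ||u||_L² = sqrt(6)/3.
∫_0^4/3 (u')² dx = 6*π^2, so ||u'||_L² = sqrt(6)*π.
Ratio ||u||_L² / ||u'||_L² = 1/(3*π).
Sharp Poincaré constant on H^1_0(0, 4/3) is C_P = L/π = 4/(3*π), achieved by sin(3*π/4·x).
This is the k = 4 harmonic; the ratio L/(kπ) is strictly less than C_P = L/π, consistent with the sharp inequality ||u||_L² ≤ C_P ||u'||_L².


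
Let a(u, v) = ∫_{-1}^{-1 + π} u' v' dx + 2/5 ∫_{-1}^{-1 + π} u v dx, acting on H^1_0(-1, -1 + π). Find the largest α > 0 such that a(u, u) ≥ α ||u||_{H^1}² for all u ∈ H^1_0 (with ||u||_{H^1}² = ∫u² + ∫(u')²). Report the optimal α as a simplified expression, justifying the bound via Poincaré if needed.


α = 7/10

Coercivity of a(·,·) on H^1_0(-1, -1 + π) means a(u, u) ≥ α ||u||_{H^1}² for every u ∈ H^1_0.
The interval has length L = π, and Poincaré/coercivity depend only on L. Here a(u, u) = ∫(u')² + (2/5)·∫u².
Here 0 < c = 2/5 < 1. The condition a(u,u) ≥ α||u||_{H^1}² reads (1−α)∫(u')² ≥ (α−c)∫u². Any admissible α is ≤ 1 (rapidly oscillating u have ∫u²/∫(u')² → 0), and α = 1 would force 0 ≥ (1−c)∫u², impossible since c < 1; so 1−α > 0. By the sharp Poincaré inequality on H^1_0 of an interval of length L, ∫(u')² ≥ (π/L)²∫u² with equality for the first sine mode sin(π(x−x₀)/L) (x₀ the left endpoint), so the inequality holds for all u iff (1−α)(π/L)² ≥ α − c, i.e. α ≤ ((π/L)² + c)/((π/L)² + 1) = (1 + c(L/π)²)/(1 + (L/π)²). With (π/L)² = 1 and c = 2/5, the largest admissible constant is α = ((π/L)² + c)/((π/L)² + 1).
Simplifying, α = 7/10.


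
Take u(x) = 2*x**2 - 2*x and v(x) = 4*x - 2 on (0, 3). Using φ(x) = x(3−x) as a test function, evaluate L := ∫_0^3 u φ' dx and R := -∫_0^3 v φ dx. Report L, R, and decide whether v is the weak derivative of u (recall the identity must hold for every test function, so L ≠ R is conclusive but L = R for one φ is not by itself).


LHS = -18, RHS = -18. Yes, v = u' weakly.

u(x) = 2*x**2 - 2*x, classical derivative u'(x) = 4*x - 2.
φ(x) = x(3−x), so φ'(x) = 3 - 2*x.
Note φ(0) = φ(3) = 0, so the boundary term u·φ vanishes.
LHS = ∫_0^3 u(x) φ'(x) dx = ∫_0^3 (-4*x^3 + 10*x^2 - 6*x) dx. Term by term:
  ∫_0^3 -4*x^3 dx = -81;  ∫_0^3 10*x^2 dx = 90;  ∫_0^3 -6*x dx = -27.
Sum: -81 + 90 − 27 = -18.
So LHS = -18.
∫_0^3 v(x) φ(x) dx = ∫_0^3 (-4*x^3 + 14*x^2 - 6*x) dx. Term by term:
  ∫_0^3 -4*x^3 dx = -81;  ∫_0^3 14*x^2 dx = 126;  ∫_0^3 -6*x dx = -27.
Sum: -81 + 126 − 27 = 18.
So RHS = -∫_0^3 v(x) φ(x) dx = -18.
LHS = RHS, so the identity holds for this test φ.
Moreover u is smooth here and v(x) = u'(x) = 4*x - 2 pointwise, so the identity holds for every test function. Hence v is the weak derivative of u.


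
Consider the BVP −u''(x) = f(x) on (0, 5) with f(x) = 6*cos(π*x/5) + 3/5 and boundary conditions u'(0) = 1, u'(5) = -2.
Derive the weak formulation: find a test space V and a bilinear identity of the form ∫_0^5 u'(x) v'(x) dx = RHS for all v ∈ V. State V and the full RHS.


V = H^1(0, 5) (v unrestricted at boundary; u is determined up to an additive constant); weak form: ∫_0^5 u'v' dx = ∫_0^5 (6*cos(π*x/5) + 3/5) v dx − 2·v(5) − v(0) for all v ∈ V.

Multiply both sides by a test function v and integrate from 0 to 5:
  ∫_0^5 −u''(x) v(x) dx = ∫_0^5 f(x) v(x) dx.
Integrate the LHS by parts once:
  ∫_0^5 −u'' v dx = −[u'(x) v(x)]_0^5 + ∫_0^5 u'(x) v'(x) dx.
Thus ∫_0^5 u'(x) v'(x) dx = ∫_0^5 f(x) v(x) dx + [u'(x) v(x)]_0^5.
Choose V so that boundary terms are either known or forced to vanish.
u has inhomogeneous Neumann u'(0) = 1, u'(5) = -2. [u' v]_0^5 = (-2)·v(5) − (1)·v(0) = − 2·v(5) − v(0). Take V = H^1(0, 5); boundary term becomes part of RHS.
Weak formulation: find u (satisfying any essential BC) such that ∫_0^5 u'(x) v'(x) dx = ∫_0^5 f v dx − 2·v(5) − v(0) for all v ∈ V (Neumann data are natural BCs: they enter the RHS as boundary terms).
Substituting f(x) = 6*cos(π*x/5) + 3/5, the right-hand side is ∫_0^5 (6*cos(π*x/5) + 3/5) v dx − 2·v(5) − v(0).
Compatibility check (pure Neumann): taking v ≡ 1 ∈ V gives 0 = ∫_0^5 f dx + (-2) − (1), i.e. ∫_0^5 f dx must equal u'(0) − u'(5) = 3. Indeed ∫_0^5 (6*cos(π*x/5) + 3/5) dx = 3, so the data are compatible. The solution is then unique only up to an additive constant (fix it e.g. by requiring ∫_0^5 u dx = 0).


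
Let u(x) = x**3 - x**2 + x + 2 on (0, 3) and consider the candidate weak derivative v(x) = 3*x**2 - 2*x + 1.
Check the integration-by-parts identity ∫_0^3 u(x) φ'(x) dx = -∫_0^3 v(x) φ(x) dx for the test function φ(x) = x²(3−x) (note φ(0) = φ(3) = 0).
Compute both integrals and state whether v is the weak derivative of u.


LHS = -1107/20, RHS = -1107/20. Yes, v = u' weakly.

u(x) = x**3 - x**2 + x + 2, classical derivative u'(x) = 3*x**2 - 2*x + 1.
φ(x) = x²(3−x), so φ'(x) = 3*x*(2 - x).
Note φ(0) = φ(3) = 0, so the boundary term u·φ vanishes.
LHS = ∫_0^3 u(x) φ'(x) dx = ∫_0^3 (-3*x^5 + 9*x^4 - 9*x^3 + 12*x) dx. Term by term:
  ∫_0^3 -3*x^5 dx = -729/2;  ∫_0^3 9*x^4 dx = 2187/5;  ∫_0^3 -9*x^3 dx = -729/4;
  ∫_0^3 12*x dx = 54.
Sum: -729/2 + 2187/5 − 729/4 + 54 = -1107/20.
So LHS = -1107/20.
∫_0^3 v(x) φ(x) dx = ∫_0^3 (-3*x^5 + 11*x^4 - 7*x^3 + 3*x^2) dx. Term by term:
  ∫_0^3 -3*x^5 dx = -729/2;  ∫_0^3 11*x^4 dx = 2673/5;  ∫_0^3 -7*x^3 dx = -567/4;
  ∫_0^3 3*x^2 dx = 27.
Sum: -729/2 + 2673/5 − 567/4 + 27 = 1107/20.
So RHS = -∫_0^3 v(x) φ(x) dx = -1107/20.
LHS = RHS, so the identity holds for this test φ.
Moreover u is smooth here and v(x) = u'(x) = 3*x**2 - 2*x + 1 pointwise, so the identity holds for every test function. Hence v is the weak derivative of u.


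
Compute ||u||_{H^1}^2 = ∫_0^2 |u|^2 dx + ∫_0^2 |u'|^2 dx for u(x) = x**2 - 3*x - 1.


||u||_{H^1}^2 = 296/15

The H^1 norm (squared) on an interval (0, L) is
  ||u||_{H^1}^2 = ∫_0^L u(x)^2 dx + ∫_0^L u'(x)^2 dx.
Compute u'(x) = 2*x - 3.
Then u(x)^2 = x**4 - 6*x**3 + 7*x**2 + 6*x + 1 and u'(x)^2 = 4*x**2 - 12*x + 9.
Integrate each monomial from 0 to 2 using ∫_0^2 c·x^n dx = c·2^(n+1)/(n+1):
  ∫_0^2 u(x)^2 dx = ∫_0^2 (x^4 - 6*x^3 + 7*x^2 + 6*x + 1) dx. Term by term:
    ∫_0^2 x^4 dx = 32/5;  ∫_0^2 -6*x^3 dx = -24;  ∫_0^2 7*x^2 dx = 56/3;
    ∫_0^2 6*x dx = 12;  ∫_0^2 1 dx = 2.
  Sum: 32/5 − 24 + 56/3 + 12 + 2 = 226/15.
  ∫_0^2 u'(x)^2 dx = ∫_0^2 (4*x^2 - 12*x + 9) dx. Term by term:
    ∫_0^2 4*x^2 dx = 32/3;  ∫_0^2 -12*x dx = -24;  ∫_0^2 9 dx = 18.
  Sum: 32/3 − 24 + 18 = 14/3.
Adding: ||u||_{H^1}^2 = 226/15 + 14/3 = 296/15.


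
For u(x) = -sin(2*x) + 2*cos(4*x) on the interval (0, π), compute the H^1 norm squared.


||u||_{H^1(0,π)}^2 = 73*π/2

u'(x) = -8*sin(4*x) - 2*cos(2*x).
Expand u² and (u')² and integrate term by term on (0, π), using: for integers n ≥ 1, ∫_0^π sin²(nx) dx = ∫_0^π cos²(nx) dx = π/2; for n ≠ n', ∫_0^π sin(nx)sin(n'x) dx = ∫_0^π cos(nx)cos(n'x) dx = 0; and by product-to-sum, ∫_0^π sin(nx)cos(n'x) dx = ½∫_0^π [sin((n+n')x) + sin((n−n')x)] dx, which is 0 when n+n' is even and 2n/(n²−n'²) when n+n' is odd (it need not vanish on (0, π)).
  u² squared terms: (-1)²·∫sin(2x)² dx = 1·π/2 = π/2;  (2)²·∫cos(4x)² dx = 4·π/2 = 2*π.
  u² cross terms: 2·(-1)·(2)·∫sin(2x)·cos(4x) dx = -4·(0) = 0.
  So ∫_0^π u² dx = π/2 + 2*π + 0 = 5*π/2.
  (u')² squared terms: (-8)²·∫sin(4x)² dx = 64·π/2 = 32*π;  (-2)²·∫cos(2x)² dx = 4·π/2 = 2*π.
  (u')² cross terms: 2·(-8)·(-2)·∫sin(4x)·cos(2x) dx = 32·(0) = 0.
  So ∫_0^π (u')² dx = 32*π + 2*π + 0 = 34*π.
||u||_{H^1}^2 = (5*π/2) + (34*π) = 73*π/2.


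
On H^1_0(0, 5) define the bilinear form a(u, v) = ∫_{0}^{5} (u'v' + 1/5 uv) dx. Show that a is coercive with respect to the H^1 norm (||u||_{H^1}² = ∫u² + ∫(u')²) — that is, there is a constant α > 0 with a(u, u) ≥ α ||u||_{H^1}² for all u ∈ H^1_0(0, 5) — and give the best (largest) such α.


α = (5 + π^2)/(π^2 + 25)

Coercivity of a(·,·) on H^1_0(0, 5) means a(u, u) ≥ α ||u||_{H^1}² for every u ∈ H^1_0.
The interval has length L = 5, and Poincaré/coercivity depend only on L. Here a(u, u) = ∫(u')² + (1/5)·∫u².
Here 0 < c = 1/5 < 1. The condition a(u,u) ≥ α||u||_{H^1}² reads (1−α)∫(u')² ≥ (α−c)∫u². Any admissible α is ≤ 1 (rapidly oscillating u have ∫u²/∫(u')² → 0), and α = 1 would force 0 ≥ (1−c)∫u², impossible since c < 1; so 1−α > 0. By the sharp Poincaré inequality on H^1_0 of an interval of length L, ∫(u')² ≥ (π/L)²∫u² with equality for the first sine mode sin(π(x−x₀)/L) (x₀ the left endpoint), so the inequality holds for all u iff (1−α)(π/L)² ≥ α − c, i.e. α ≤ ((π/L)² + c)/((π/L)² + 1) = (1 + c(L/π)²)/(1 + (L/π)²). With (π/L)² = π^2/25 and c = 1/5, the largest admissible constant is α = ((π/L)² + c)/((π/L)² + 1).
Simplifying, α = (5 + π^2)/(π^2 + 25).


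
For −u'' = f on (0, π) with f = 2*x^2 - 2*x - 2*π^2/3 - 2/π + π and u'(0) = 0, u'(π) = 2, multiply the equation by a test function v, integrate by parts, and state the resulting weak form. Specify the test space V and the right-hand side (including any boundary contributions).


V = H^1(0, π) (v unrestricted at boundary; u is determined up to an additive constant); weak form: ∫_0^π u'v' dx = ∫_0^π (2*x^2 - 2*x - 2*π^2/3 - 2/π + π) v dx + 2·v(π) for all v ∈ V.

Multiply both sides by a test function v and integrate from 0 to π:
  ∫_0^π −u''(x) v(x) dx = ∫_0^π f(x) v(x) dx.
Integrate the LHS by parts once:
  ∫_0^π −u'' v dx = −[u'(x) v(x)]_0^π + ∫_0^π u'(x) v'(x) dx.
Thus ∫_0^π u'(x) v'(x) dx = ∫_0^π f(x) v(x) dx + [u'(x) v(x)]_0^π.
Choose V so that boundary terms are either known or forced to vanish.
u has inhomogeneous Neumann u'(0) = 0, u'(π) = 2. [u' v]_0^π = (2)·v(π) − (0)·v(0) = 2·v(π). Take V = H^1(0, π); boundary term becomes part of RHS.
Weak formulation: find u (satisfying any essential BC) such that ∫_0^π u'(x) v'(x) dx = ∫_0^π f v dx + 2·v(π) for all v ∈ V (Neumann data are natural BCs: they enter the RHS as boundary terms).
Substituting f(x) = 2*x^2 - 2*x - 2*π^2/3 - 2/π + π, the right-hand side is ∫_0^π (2*x^2 - 2*x - 2*π^2/3 - 2/π + π) v dx + 2·v(π).
Compatibility check (pure Neumann): taking v ≡ 1 ∈ V gives 0 = ∫_0^π f dx + (2) − (0), i.e. ∫_0^π f dx must equal u'(0) − u'(π) = -2. Indeed ∫_0^π (2*x^2 - 2*x - 2*π^2/3 - 2/π + π) dx = -2, so the data are compatible. The solution is then unique only up to an additive constant (fix it e.g. by requiring ∫_0^π u dx = 0).


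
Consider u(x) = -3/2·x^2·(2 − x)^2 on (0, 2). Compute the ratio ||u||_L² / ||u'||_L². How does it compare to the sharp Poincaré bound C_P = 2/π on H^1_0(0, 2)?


||u||_L² / ||u'||_L² = sqrt(3)/3 < C_P = 2/π.

u(x) = -3/2·x^2·(2 − x)^2, so u'(x) = 6*x*(-x^2 + 3*x - 2).
u(x) = -3/2·x^2·(2 − x)^2 vanishes at x = 0 and x = 2, so u ∈ H^1_0(0, 2). Differentiate via the product rule and integrate the resulting polynomials term by term.
  ∫_0^2 u² dx = ∫_0^2 (9*x^8/4 - 18*x^7 + 54*x^6 - 72*x^5 + 36*x^4) dx. Term by term:
    ∫_0^2 9*x^8/4 dx = 128;  ∫_0^2 -18*x^7 dx = -576;  ∫_0^2 54*x^6 dx = 6912/7;
    ∫_0^2 -72*x^5 dx = -768;  ∫_0^2 36*x^4 dx = 1152/5.
  Sum: 128 − 576 + 6912/7 − 768 + 1152/5 = 64/35.
  ∫_0^2 (u')² dx = ∫_0^2 (36*x^6 - 216*x^5 + 468*x^4 - 432*x^3 + 144*x^2) dx. Term by term:
    ∫_0^2 36*x^6 dx = 4608/7;  ∫_0^2 -216*x^5 dx = -2304;  ∫_0^2 468*x^4 dx = 14976/5;
    ∫_0^2 -432*x^3 dx = -1728;  ∫_0^2 144*x^2 dx = 384.
  Sum: 4608/7 − 2304 + 14976/5 − 1728 + 384 = 192/35.
∫_0^2 u² dx = 64/35, so ||u||_L² = 8*sqrt(35)/35.
∫_0^2 (u')² dx = 192/35, so ||u'||_L² = 8*sqrt(105)/35.
Ratio ||u||_L² / ||u'||_L² = sqrt(3)/3.
Sharp Poincaré constant on H^1_0(0, 2) is C_P = L/π = 2/π, achieved by sin(π/2·x).
A polynomial bump cannot attain the sharp Poincaré constant (only the first sine eigenfunction does), so the ratio is strictly less than C_P, consistent with ||u||_L² ≤ C_P ||u'||_L².


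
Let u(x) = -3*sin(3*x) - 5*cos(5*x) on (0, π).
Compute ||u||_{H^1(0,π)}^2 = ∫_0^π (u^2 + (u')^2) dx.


||u||_{H^1(0,π)}^2 = 370*π

u'(x) = 25*sin(5*x) - 9*cos(3*x).
Expand u² and (u')² and integrate term by term on (0, π), using: for integers n ≥ 1, ∫_0^π sin²(nx) dx = ∫_0^π cos²(nx) dx = π/2; for n ≠ n', ∫_0^π sin(nx)sin(n'x) dx = ∫_0^π cos(nx)cos(n'x) dx = 0; and by product-to-sum, ∫_0^π sin(nx)cos(n'x) dx = ½∫_0^π [sin((n+n')x) + sin((n−n')x)] dx, which is 0 when n+n' is even and 2n/(n²−n'²) when n+n' is odd (it need not vanish on (0, π)).
  u² squared terms: (-5)²·∫cos(5x)² dx = 25·π/2 = 25*π/2;  (-3)²·∫sin(3x)² dx = 9·π/2 = 9*π/2.
  u² cross terms: 2·(-5)·(-3)·∫cos(5x)·sin(3x) dx = 30·(0) = 0.
  So ∫_0^π u² dx = 25*π/2 + 9*π/2 + 0 = 17*π.
  (u')² squared terms: (-9)²·∫cos(3x)² dx = 81·π/2 = 81*π/2;  (25)²·∫sin(5x)² dx = 625·π/2 = 625*π/2.
  (u')² cross terms: 2·(-9)·(25)·∫cos(3x)·sin(5x) dx = -450·(0) = 0.
  So ∫_0^π (u')² dx = 81*π/2 + 625*π/2 + 0 = 353*π.
||u||_{H^1}^2 = (17*π) + (353*π) = 370*π.


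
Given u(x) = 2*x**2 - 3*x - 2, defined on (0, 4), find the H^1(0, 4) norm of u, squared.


||u||_{H^1}^2 = 5548/15

The H^1 norm (squared) on an interval (0, L) is
  ||u||_{H^1}^2 = ∫_0^L u(x)^2 dx + ∫_0^L u'(x)^2 dx.
Compute u'(x) = 4*x - 3.
Then u(x)^2 = 4*x**4 - 12*x**3 + x**2 + 12*x + 4 and u'(x)^2 = 16*x**2 - 24*x + 9.
Integrate each monomial from 0 to 4 using ∫_0^4 c·x^n dx = c·4^(n+1)/(n+1):
  ∫_0^4 u(x)^2 dx = ∫_0^4 (4*x^4 - 12*x^3 + x^2 + 12*x + 4) dx. Term by term:
    ∫_0^4 4*x^4 dx = 4096/5;  ∫_0^4 -12*x^3 dx = -768;  ∫_0^4 x^2 dx = 64/3;
    ∫_0^4 12*x dx = 96;  ∫_0^4 4 dx = 16.
  Sum: 4096/5 − 768 + 64/3 + 96 + 16 = 2768/15.
  ∫_0^4 u'(x)^2 dx = ∫_0^4 (16*x^2 - 24*x + 9) dx. Term by term:
    ∫_0^4 16*x^2 dx = 1024/3;  ∫_0^4 -24*x dx = -192;  ∫_0^4 9 dx = 36.
  Sum: 1024/3 − 192 + 36 = 556/3.
Adding: ||u||_{H^1}^2 = 2768/15 + 556/3 = 5548/15.


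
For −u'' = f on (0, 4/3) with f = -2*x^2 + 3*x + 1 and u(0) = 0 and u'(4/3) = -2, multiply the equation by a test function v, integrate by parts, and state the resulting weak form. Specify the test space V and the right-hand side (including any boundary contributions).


V = {v ∈ H^1(0, 4/3) : v(0) = 0} (test functions vanish at x = 0 where u is specified); weak form: ∫_0^4/3 u'v' dx = ∫_0^4/3 (-2*x^2 + 3*x + 1) v dx − 2·v(4/3) for all v ∈ V.

Multiply both sides by a test function v and integrate from 0 to 4/3:
  ∫_0^4/3 −u''(x) v(x) dx = ∫_0^4/3 f(x) v(x) dx.
Integrate the LHS by parts once:
  ∫_0^4/3 −u'' v dx = −[u'(x) v(x)]_0^4/3 + ∫_0^4/3 u'(x) v'(x) dx.
Thus ∫_0^4/3 u'(x) v'(x) dx = ∫_0^4/3 f(x) v(x) dx + [u'(x) v(x)]_0^4/3.
Choose V so that boundary terms are either known or forced to vanish.
Mixed BC: u(0) = 0 (Dirichlet) and u'(4/3) = -2 (Neumann). Define V = {v ∈ H^1(0, 4/3) : v(0) = 0}. Then [u' v]_0^4/3 = u'(4/3)·v(4/3) − u'(0)·0 = − 2·v(4/3).
Weak formulation: find u (satisfying any essential BC) such that ∫_0^4/3 u'(x) v'(x) dx = ∫_0^4/3 f v dx − 2·v(4/3) for all v ∈ V (Dirichlet at 0 absorbed into V; Neumann datum at x = 4/3 contributes the boundary term).
Substituting f(x) = -2*x^2 + 3*x + 1, the right-hand side is ∫_0^4/3 (-2*x^2 + 3*x + 1) v dx − 2·v(4/3).


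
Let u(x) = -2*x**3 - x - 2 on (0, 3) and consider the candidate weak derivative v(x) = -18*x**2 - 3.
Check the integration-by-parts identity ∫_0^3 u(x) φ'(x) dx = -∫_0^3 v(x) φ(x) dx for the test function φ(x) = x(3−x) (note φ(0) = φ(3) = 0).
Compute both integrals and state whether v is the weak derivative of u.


LHS = 387/5, RHS = 1161/5. No, v is not the weak derivative of u.

u(x) = -2*x**3 - x - 2, classical derivative u'(x) = -6*x**2 - 1.
φ(x) = x(3−x), so φ'(x) = 3 - 2*x.
Note φ(0) = φ(3) = 0, so the boundary term u·φ vanishes.
LHS = ∫_0^3 u(x) φ'(x) dx = ∫_0^3 (4*x^4 - 6*x^3 + 2*x^2 + x - 6) dx. Term by term:
  ∫_0^3 4*x^4 dx = 972/5;  ∫_0^3 -6*x^3 dx = -243/2;  ∫_0^3 2*x^2 dx = 18;
  ∫_0^3 x dx = 9/2;  ∫_0^3 -6 dx = -18.
Sum: 972/5 − 243/2 + 18 + 9/2 − 18 = 387/5.
So LHS = 387/5.
∫_0^3 v(x) φ(x) dx = ∫_0^3 (18*x^4 - 54*x^3 + 3*x^2 - 9*x) dx. Term by term:
  ∫_0^3 18*x^4 dx = 4374/5;  ∫_0^3 -54*x^3 dx = -2187/2;  ∫_0^3 3*x^2 dx = 27;
  ∫_0^3 -9*x dx = -81/2.
Sum: 4374/5 − 2187/2 + 27 − 81/2 = -1161/5.
So RHS = -∫_0^3 v(x) φ(x) dx = 1161/5.
LHS − RHS = -774/5 ≠ 0, so the identity fails.
(For a valid weak derivative the identity must hold for EVERY test function, in particular this one. The failure shows v is NOT the weak derivative of u.)
Correct weak derivative would be u'(x) = -6*x**2 - 1.


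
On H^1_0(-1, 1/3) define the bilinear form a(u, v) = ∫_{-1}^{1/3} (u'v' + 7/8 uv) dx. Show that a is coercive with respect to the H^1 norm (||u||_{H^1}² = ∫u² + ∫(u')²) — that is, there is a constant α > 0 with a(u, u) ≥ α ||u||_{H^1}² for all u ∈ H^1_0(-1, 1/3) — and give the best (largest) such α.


α = (14 + 9*π^2)/(16 + 9*π^2)

Coercivity of a(·,·) on H^1_0(-1, 1/3) means a(u, u) ≥ α ||u||_{H^1}² for every u ∈ H^1_0.
The interval has length L = 4/3, and Poincaré/coercivity depend only on L. Here a(u, u) = ∫(u')² + (7/8)·∫u².
Here 0 < c = 7/8 < 1. The condition a(u,u) ≥ α||u||_{H^1}² reads (1−α)∫(u')² ≥ (α−c)∫u². Any admissible α is ≤ 1 (rapidly oscillating u have ∫u²/∫(u')² → 0), and α = 1 would force 0 ≥ (1−c)∫u², impossible since c < 1; so 1−α > 0. By the sharp Poincaré inequality on H^1_0 of an interval of length L, ∫(u')² ≥ (π/L)²∫u² with equality for the first sine mode sin(π(x−x₀)/L) (x₀ the left endpoint), so the inequality holds for all u iff (1−α)(π/L)² ≥ α − c, i.e. α ≤ ((π/L)² + c)/((π/L)² + 1) = (1 + c(L/π)²)/(1 + (L/π)²). With (π/L)² = 9*π^2/16 and c = 7/8, the largest admissible constant is α = ((π/L)² + c)/((π/L)² + 1).
Simplifying, α = (14 + 9*π^2)/(16 + 9*π^2).


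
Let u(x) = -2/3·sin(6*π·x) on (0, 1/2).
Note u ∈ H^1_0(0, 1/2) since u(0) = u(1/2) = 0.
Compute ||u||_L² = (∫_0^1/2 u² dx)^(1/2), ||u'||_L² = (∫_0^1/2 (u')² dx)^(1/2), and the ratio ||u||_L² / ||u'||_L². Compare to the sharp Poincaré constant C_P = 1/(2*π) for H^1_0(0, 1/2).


||u||_L² / ||u'||_L² = 1/(6*π) < C_P = 1/(2*π).

u(x) = -2/3·sin(6*π·x), so u'(x) = -4*π*cos(6*π*x).
Writing u(x) = A·sin(kπx/L) with A = -2/3 and k = 3, use ∫_0^L sin²(kπx/L) dx = L/2 and ∫_0^L cos²(kπx/L) dx = L/2.
u² = 4/9·sin²(6*π·x) and (u')² = 16*π^2·cos²(6*π·x), and each of sin², cos² integrates to L/2 = 1/4 over (0, 1/2).
∫_0^1/2 u² dx = 1/9, so ||u||_L² = 1/3.
∫_0^1/2 (u')² dx = 4*π^2, so ||u'||_L² = 2*π.
Ratio ||u||_L² / ||u'||_L² = 1/(6*π).
Sharp Poincaré constant on H^1_0(0, 1/2) is C_P = L/π = 1/(2*π), achieved by sin(2*π·x).
This is the k = 3 harmonic; the ratio L/(kπ) is strictly less than C_P = L/π, consistent with the sharp inequality ||u||_L² ≤ C_P ||u'||_L².


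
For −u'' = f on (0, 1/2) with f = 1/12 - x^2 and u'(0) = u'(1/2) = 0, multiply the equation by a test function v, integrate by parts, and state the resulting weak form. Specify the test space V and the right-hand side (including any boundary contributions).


V = H^1(0, 1/2) (no boundary constraint on v; u is determined up to an additive constant); weak form: ∫_0^1/2 u'v' dx = ∫_0^1/2 (1/12 - x^2) v dx for all v ∈ V.

Multiply both sides by a test function v and integrate from 0 to 1/2:
  ∫_0^1/2 −u''(x) v(x) dx = ∫_0^1/2 f(x) v(x) dx.
Integrate the LHS by parts once:
  ∫_0^1/2 −u'' v dx = −[u'(x) v(x)]_0^1/2 + ∫_0^1/2 u'(x) v'(x) dx.
Thus ∫_0^1/2 u'(x) v'(x) dx = ∫_0^1/2 f(x) v(x) dx + [u'(x) v(x)]_0^1/2.
Choose V so that boundary terms are either known or forced to vanish.
u has homogeneous Neumann: u'(0) = u'(1/2) = 0. So [u' v]_0^1/2 = 0·v(1/2) − 0·v(0) = 0 for any v; take V = H^1(0, 1/2).
Weak formulation: find u (satisfying any essential BC) such that ∫_0^1/2 u'(x) v'(x) dx = ∫_0^1/2 f v dx for all v ∈ V (homogeneous Neumann, so boundary terms vanish).
Substituting f(x) = 1/12 - x^2, the right-hand side is ∫_0^1/2 (1/12 - x^2) v dx.
Compatibility check (pure Neumann): taking v ≡ 1 ∈ V gives 0 = ∫_0^1/2 f dx + (0) − (0), i.e. ∫_0^1/2 f dx must equal u'(0) − u'(1/2) = 0. Indeed ∫_0^1/2 (1/12 - x^2) dx = 0, so the data are compatible. The solution is then unique only up to an additive constant (fix it e.g. by requiring ∫_0^1/2 u dx = 0).


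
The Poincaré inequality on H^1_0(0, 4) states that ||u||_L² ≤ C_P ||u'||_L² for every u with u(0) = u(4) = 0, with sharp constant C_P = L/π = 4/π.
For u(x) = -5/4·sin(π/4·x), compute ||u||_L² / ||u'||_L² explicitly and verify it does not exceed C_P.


||u||_L² / ||u'||_L² = 4/π = C_P.

u(x) = -5/4·sin(π/4·x), so u'(x) = -5*π*cos(π*x/4)/16.
Writing u(x) = A·sin(kπx/L) with A = -5/4 and k = 1, use ∫_0^L sin²(kπx/L) dx = L/2 and ∫_0^L cos²(kπx/L) dx = L/2.
u² = 25/16·sin²(π/4·x) and (u')² = 25*π^2/256·cos²(π/4·x), and each of sin², cos² integrates to L/2 = 2 over (0, 4).
∫_0^4 u² dx = 25/8, so ||u||_L² = 5*sqrt(2)/4.
∫_0^4 (u')² dx = 25*π^2/128, so ||u'||_L² = 5*sqrt(2)*π/16.
Ratio ||u||_L² / ||u'||_L² = 4/π.
Sharp Poincaré constant on H^1_0(0, 4) is C_P = L/π = 4/π, achieved by sin(π/4·x).
This is the k = 1 eigenfunction (up to amplitude), so the ratio equals the sharp Poincaré constant exactly.


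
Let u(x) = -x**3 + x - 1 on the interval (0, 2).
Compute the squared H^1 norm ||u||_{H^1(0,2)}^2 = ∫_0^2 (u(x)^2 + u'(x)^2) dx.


||u||_{H^1}^2 = 6064/105

The H^1 norm (squared) on an interval (0, L) is
  ||u||_{H^1}^2 = ∫_0^L u(x)^2 dx + ∫_0^L u'(x)^2 dx.
Compute u'(x) = 1 - 3*x**2.
Then u(x)^2 = x**6 - 2*x**4 + 2*x**3 + x**2 - 2*x + 1 and u'(x)^2 = 9*x**4 - 6*x**2 + 1.
Integrate each monomial from 0 to 2 using ∫_0^2 c·x^n dx = c·2^(n+1)/(n+1):
  ∫_0^2 u(x)^2 dx = ∫_0^2 (x^6 - 2*x^4 + 2*x^3 + x^2 - 2*x + 1) dx. Term by term:
    ∫_0^2 x^6 dx = 128/7;  ∫_0^2 -2*x^4 dx = -64/5;  ∫_0^2 2*x^3 dx = 8;
    ∫_0^2 x^2 dx = 8/3;  ∫_0^2 -2*x dx = -4;  ∫_0^2 1 dx = 2.
  Sum: 128/7 − 64/5 + 8 + 8/3 − 4 + 2 = 1486/105.
  ∫_0^2 u'(x)^2 dx = ∫_0^2 (9*x^4 - 6*x^2 + 1) dx. Term by term:
    ∫_0^2 9*x^4 dx = 288/5;  ∫_0^2 -6*x^2 dx = -16;  ∫_0^2 1 dx = 2.
  Sum: 288/5 − 16 + 2 = 218/5.
Adding: ||u||_{H^1}^2 = 1486/105 + 218/5 = 6064/105.


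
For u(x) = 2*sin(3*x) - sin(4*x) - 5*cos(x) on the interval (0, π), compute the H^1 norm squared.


||u||_{H^1(0,π)}^2 = 32/3 + 107*π/2

u'(x) = 5*sin(x) + 6*cos(3*x) - 4*cos(4*x).
Expand u² and (u')² and integrate term by term on (0, π), using: for integers n ≥ 1, ∫_0^π sin²(nx) dx = ∫_0^π cos²(nx) dx = π/2; for n ≠ n', ∫_0^π sin(nx)sin(n'x) dx = ∫_0^π cos(nx)cos(n'x) dx = 0; and by product-to-sum, ∫_0^π sin(nx)cos(n'x) dx = ½∫_0^π [sin((n+n')x) + sin((n−n')x)] dx, which is 0 when n+n' is even and 2n/(n²−n'²) when n+n' is odd (it need not vanish on (0, π)).
  u² squared terms: (-1)²·∫sin(4x)² dx = 1·π/2 = π/2;  (-5)²·∫cos(x)² dx = 25·π/2 = 25*π/2;  (2)²·∫sin(3x)² dx = 4·π/2 = 2*π.
  u² cross terms: 2·(-1)·(-5)·∫sin(4x)·cos(x) dx = 10·(8/15) = 16/3;  2·(-1)·(2)·∫sin(4x)·sin(3x) dx = -4·(0) = 0;  2·(-5)·(2)·∫cos(x)·sin(3x) dx = -20·(0) = 0.
  So ∫_0^π u² dx = π/2 + 25*π/2 + 2*π + 16/3 + 0 + 0 = 16/3 + 15*π.
  (u')² squared terms: (-4)²·∫cos(4x)² dx = 16·π/2 = 8*π;  (5)²·∫sin(x)² dx = 25·π/2 = 25*π/2;  (6)²·∫cos(3x)² dx = 36·π/2 = 18*π.
  (u')² cross terms: 2·(-4)·(5)·∫cos(4x)·sin(x) dx = -40·(-2/15) = 16/3;  2·(-4)·(6)·∫cos(4x)·cos(3x) dx = -48·(0) = 0;  2·(5)·(6)·∫sin(x)·cos(3x) dx = 60·(0) = 0.
  So ∫_0^π (u')² dx = 8*π + 25*π/2 + 18*π + 16/3 + 0 + 0 = 16/3 + 77*π/2.
||u||_{H^1}^2 = (16/3 + 15*π) + (16/3 + 77*π/2) = 32/3 + 107*π/2.


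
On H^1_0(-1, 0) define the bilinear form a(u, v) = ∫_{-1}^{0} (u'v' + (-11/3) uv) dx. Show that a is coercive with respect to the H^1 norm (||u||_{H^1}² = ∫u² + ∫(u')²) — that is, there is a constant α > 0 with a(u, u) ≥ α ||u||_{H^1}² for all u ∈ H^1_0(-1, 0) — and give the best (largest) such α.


α = (-11/3 + π^2)/(1 + π^2)

Coercivity of a(·,·) on H^1_0(-1, 0) means a(u, u) ≥ α ||u||_{H^1}² for every u ∈ H^1_0.
The interval has length L = 1, and Poincaré/coercivity depend only on L. Here a(u, u) = ∫(u')² + (-11/3)·∫u².
Here c = -11/3 < 0 with |c| < (π/L)² = π^2, so coercivity still holds. The condition a(u,u) ≥ α||u||_{H^1}² reads (1−α)∫(u')² ≥ (α−c)∫u². Any admissible α is ≤ 1 (rapidly oscillating u have ∫u²/∫(u')² → 0), and α = 1 would force 0 ≥ (1−c)∫u², impossible since c < 1; so 1−α > 0. By the sharp Poincaré inequality on H^1_0 of an interval of length L, ∫(u')² ≥ (π/L)²∫u² with equality for the first sine mode sin(π(x−x₀)/L) (x₀ the left endpoint), so the inequality holds for all u iff (1−α)(π/L)² ≥ α − c, i.e. α ≤ ((π/L)² + c)/((π/L)² + 1) = (1 + c(L/π)²)/(1 + (L/π)²). (Direct route, valid since c ≤ 0: Poincaré gives c∫u² ≥ c(L/π)²∫(u')², so a(u,u) ≥ (1 + c(L/π)²)∫(u')², while ||u||_{H^1}² ≤ (1 + (L/π)²)∫(u')²; dividing yields the same α.) With (π/L)² = π^2 and c = -11/3, the largest admissible constant is α = ((π/L)² + c)/((π/L)² + 1).
Simplifying, α = (-11/3 + π^2)/(1 + π^2).


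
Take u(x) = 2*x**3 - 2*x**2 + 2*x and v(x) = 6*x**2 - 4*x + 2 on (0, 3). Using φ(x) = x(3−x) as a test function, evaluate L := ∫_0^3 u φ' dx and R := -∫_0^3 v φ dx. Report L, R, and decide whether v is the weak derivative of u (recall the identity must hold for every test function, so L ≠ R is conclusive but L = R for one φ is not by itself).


LHS = -549/10, RHS = -549/10. Yes, v = u' weakly.

u(x) = 2*x**3 - 2*x**2 + 2*x, classical derivative u'(x) = 6*x**2 - 4*x + 2.
φ(x) = x(3−x), so φ'(x) = 3 - 2*x.
Note φ(0) = φ(3) = 0, so the boundary term u·φ vanishes.
LHS = ∫_0^3 u(x) φ'(x) dx = ∫_0^3 (-4*x^4 + 10*x^3 - 10*x^2 + 6*x) dx. Term by term:
  ∫_0^3 -4*x^4 dx = -972/5;  ∫_0^3 10*x^3 dx = 405/2;  ∫_0^3 -10*x^2 dx = -90;
  ∫_0^3 6*x dx = 27.
Sum: -972/5 + 405/2 − 90 + 27 = -549/10.
So LHS = -549/10.
∫_0^3 v(x) φ(x) dx = ∫_0^3 (-6*x^4 + 22*x^3 - 14*x^2 + 6*x) dx. Term by term:
  ∫_0^3 -6*x^4 dx = -1458/5;  ∫_0^3 22*x^3 dx = 891/2;  ∫_0^3 -14*x^2 dx = -126;
  ∫_0^3 6*x dx = 27.
Sum: -1458/5 + 891/2 − 126 + 27 = 549/10.
So RHS = -∫_0^3 v(x) φ(x) dx = -549/10.
LHS = RHS, so the identity holds for this test φ.
Moreover u is smooth here and v(x) = u'(x) = 6*x**2 - 4*x + 2 pointwise, so the identity holds for every test function. Hence v is the weak derivative of u.


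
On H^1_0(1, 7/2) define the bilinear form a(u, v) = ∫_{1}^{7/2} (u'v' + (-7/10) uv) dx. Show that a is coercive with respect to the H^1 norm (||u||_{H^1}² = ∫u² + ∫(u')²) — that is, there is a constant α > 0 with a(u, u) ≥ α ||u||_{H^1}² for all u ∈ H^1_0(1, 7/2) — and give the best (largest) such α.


α = (-35 + 8*π^2)/(2*(25 + 4*π^2))

Coercivity of a(·,·) on H^1_0(1, 7/2) means a(u, u) ≥ α ||u||_{H^1}² for every u ∈ H^1_0.
The interval has length L = 5/2, and Poincaré/coercivity depend only on L. Here a(u, u) = ∫(u')² + (-7/10)·∫u².
Here c = -7/10 < 0 with |c| < (π/L)² = 4*π^2/25, so coercivity still holds. The condition a(u,u) ≥ α||u||_{H^1}² reads (1−α)∫(u')² ≥ (α−c)∫u². Any admissible α is ≤ 1 (rapidly oscillating u have ∫u²/∫(u')² → 0), and α = 1 would force 0 ≥ (1−c)∫u², impossible since c < 1; so 1−α > 0. By the sharp Poincaré inequality on H^1_0 of an interval of length L, ∫(u')² ≥ (π/L)²∫u² with equality for the first sine mode sin(π(x−x₀)/L) (x₀ the left endpoint), so the inequality holds for all u iff (1−α)(π/L)² ≥ α − c, i.e. α ≤ ((π/L)² + c)/((π/L)² + 1) = (1 + c(L/π)²)/(1 + (L/π)²). (Direct route, valid since c ≤ 0: Poincaré gives c∫u² ≥ c(L/π)²∫(u')², so a(u,u) ≥ (1 + c(L/π)²)∫(u')², while ||u||_{H^1}² ≤ (1 + (L/π)²)∫(u')²; dividing yields the same α.) With (π/L)² = 4*π^2/25 and c = -7/10, the largest admissible constant is α = ((π/L)² + c)/((π/L)² + 1).
Simplifying, α = (-35 + 8*π^2)/(2*(25 + 4*π^2)).
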